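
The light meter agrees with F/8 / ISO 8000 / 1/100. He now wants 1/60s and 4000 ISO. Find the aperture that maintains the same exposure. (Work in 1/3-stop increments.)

f/7.1

Shutter speed: 1/100 → 1/80 → 1/60 — 2/3 stop longer (brighter).
ISO: 8000 → 6400 → 5000 → 4000 — 1 stop lower (darker).
Net change so far: 1/3 stop darker. Offset with the aperture: f/8 → f/7.1.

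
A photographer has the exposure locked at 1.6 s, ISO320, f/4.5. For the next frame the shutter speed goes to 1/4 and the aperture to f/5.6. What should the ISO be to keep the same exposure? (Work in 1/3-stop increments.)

ISO 3200

Shutter speed: 1.6 → 1.3 → 1 → 0.8 → 0.6 → 0.5 → 0.4 → 0.3 → 1/4 — 2 2/3 stops shorter (darker).
Aperture: f/4.5 → f/5 → f/5.6 — 2/3 stop narrower (darker).
Net change so far: 3 1/3 stops darker. Offset with the ISO: 320 → 400 → 500 → 640 → 800 → 1000 → 1250 → 1600 → 2000 → 2500 → 3200.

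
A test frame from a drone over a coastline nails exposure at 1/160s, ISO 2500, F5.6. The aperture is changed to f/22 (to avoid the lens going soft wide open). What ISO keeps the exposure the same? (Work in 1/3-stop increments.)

ISO 40000

Aperture: f/5.6 → f/6.3 → f/7.1 → f/8 → f/9 → f/10 → f/11 → f/13 → f/14 → f/16 → f/18 → f/20 → f/22 — 4 stops stopped down (darker).
Need 4 stops brighter from the ISO: 2500 → 3200 → 4000 → 5000 → 6400 → 8000 → 10000 → 12800 → 16000 → 20000 → 25600 → 32000 → 40000.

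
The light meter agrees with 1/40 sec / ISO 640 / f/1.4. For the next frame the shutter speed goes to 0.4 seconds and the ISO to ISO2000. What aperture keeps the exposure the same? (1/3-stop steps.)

Shutter speed: 1/40 → 1/30 → 1/25 → 1/20 → 1/15 → 1/13 → 1/10 → 1/8 → 1/6 → 1/5 → 1/4 → 0.3 → 0.4 — 4 stops longer (brighter).
ISO: 640 → 800 → 1000 → 1250 → 1600 → 2000 — 1 2/3 stops higher (brighter).
Net change so far: 5 2/3 stops brighter. Offset with the aperture: f/1.4 → f/1.6 → f/1.8 → f/2 → f/2.2 → f/2.5 → f/2.8 → f/3.2 → f/3.5 → f/4 → f/4.5 → f/5 → f/5.6 → f/6.3 → f/7.1 → f/8 → f/9 → f/10.

f/10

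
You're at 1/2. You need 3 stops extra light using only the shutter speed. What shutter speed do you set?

4 s

Shutter speed: 1/2 → 1 → 2 → 4 — 3 stops longer (brighter).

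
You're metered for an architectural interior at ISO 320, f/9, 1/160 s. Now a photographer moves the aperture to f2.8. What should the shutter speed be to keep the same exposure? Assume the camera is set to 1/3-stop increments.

1/1600s

Aperture: f/9 → f/8 → f/7.1 → f/6.3 → f/5.6 → f/5 → f/4.5 → f/4 → f/3.5 → f/3.2 → f/2.8 — 3 1/3 stops larger aperture (brighter).
Need 3 1/3 stops darker from the shutter speed: 1/160 → 1/200 → 1/250 → 1/320 → 1/400 → 1/500 → 1/640 → 1/800 → 1/1000 → 1/1250 → 1/1600.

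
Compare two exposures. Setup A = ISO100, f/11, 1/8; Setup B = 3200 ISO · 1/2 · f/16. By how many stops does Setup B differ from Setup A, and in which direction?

6 stops brighter

Aperture: f/11 → f/16 — 1 stop narrower (darker).
Shutter speed: 1/8 → 1/4 → 1/2 — 2 stops longer (brighter).
ISO: 100 → 200 → 400 → 800 → 1600 → 3200 — 5 stops higher (brighter).
Net: −1 +2 +5 = +6 stops.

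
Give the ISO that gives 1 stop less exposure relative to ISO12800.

ISO 6400

ISO: 12800 → 6400 — 1 stop dropped (darker).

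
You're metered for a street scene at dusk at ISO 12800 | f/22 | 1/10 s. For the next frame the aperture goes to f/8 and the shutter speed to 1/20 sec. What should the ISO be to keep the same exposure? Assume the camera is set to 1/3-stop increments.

Aperture: f/22 → f/20 → f/18 → f/16 → f/14 → f/13 → f/11 → f/10 → f/9 → f/8 — 3 stops wider (brighter).
Shutter speed: 1/10 → 1/13 → 1/15 → 1/20 — 1 stop faster (darker).
Net change so far: 2 stops brighter. Offset with the ISO: 12800 → 10000 → 8000 → 6400 → 5000 → 4000 → 3200.

ISO 3200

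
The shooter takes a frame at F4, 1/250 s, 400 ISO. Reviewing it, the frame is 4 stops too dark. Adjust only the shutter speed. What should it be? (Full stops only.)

Underexposed by 4 stops → need 4 stops brighter.
Shutter speed: 1/250 → 1/125 → 1/60 → 1/30 → 1/15.

1/15s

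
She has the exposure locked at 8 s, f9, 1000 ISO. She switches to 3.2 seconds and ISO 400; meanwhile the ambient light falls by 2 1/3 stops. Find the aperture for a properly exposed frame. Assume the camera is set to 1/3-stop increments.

Scene light: 2 1/3 stops darker.
Shutter speed: 8 → 6 → 5 → 4 → 3.2 — 1 1/3 stops faster (darker).
ISO: 1000 → 800 → 640 → 500 → 400 — 1 1/3 stops dropped (darker).
Net so far: 5 stops darker. Aperture: f/9 → f/8 → f/7.1 → f/6.3 → f/5.6 → f/5 → f/4.5 → f/4 → f/3.5 → f/3.2 → f/2.8 → f/2.5 → f/2.2 → f/2 → f/1.8 → f/1.6.

f/1.6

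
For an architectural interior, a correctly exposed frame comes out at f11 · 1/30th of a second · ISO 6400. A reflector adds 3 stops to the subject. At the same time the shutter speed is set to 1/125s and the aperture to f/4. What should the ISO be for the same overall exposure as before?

ISO 400

Scene light: 3 stops brighter.
Shutter speed: 1/30 → 1/60 → 1/125 — 2 stops faster (darker).
Aperture: f/11 → f/8 → f/5.6 → f/4 — 3 stops opened up (brighter).
Net so far: 4 stops brighter. ISO: 6400 → 3200 → 1600 → 800 → 400.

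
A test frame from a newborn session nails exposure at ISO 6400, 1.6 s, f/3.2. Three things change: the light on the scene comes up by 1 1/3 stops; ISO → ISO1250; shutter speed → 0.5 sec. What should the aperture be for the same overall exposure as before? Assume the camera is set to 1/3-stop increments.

f/1.2

Scene light: 1 1/3 stops brighter.
ISO: 6400 → 5000 → 4000 → 3200 → 2500 → 2000 → 1600 → 1250 — 2 1/3 stops lower (darker).
Shutter speed: 1.6 → 1.3 → 1 → 0.8 → 0.6 → 0.5 — 1 2/3 stops faster (darker).
Net so far: 2 2/3 stops darker. Aperture: f/3.2 → f/2.8 → f/2.5 → f/2.2 → f/2 → f/1.8 → f/1.6 → f/1.4 → f/1.2.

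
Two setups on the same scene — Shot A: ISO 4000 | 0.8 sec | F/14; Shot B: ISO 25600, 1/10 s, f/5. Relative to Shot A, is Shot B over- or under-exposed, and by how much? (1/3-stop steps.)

2 2/3 stops brighter

Aperture: f/14 → f/13 → f/11 → f/10 → f/9 → f/8 → f/7.1 → f/6.3 → f/5.6 → f/5 — 3 stops opened up (brighter).
Shutter speed: 0.8 → 0.6 → 0.5 → 0.4 → 0.3 → 1/4 → 1/5 → 1/6 → 1/8 → 1/10 — 3 stops faster (darker).
ISO: 4000 → 5000 → 6400 → 8000 → 10000 → 12800 → 16000 → 20000 → 25600 — 2 2/3 stops higher (brighter).
Net: +3 −3 +2 2/3 = +2 2/3 stops.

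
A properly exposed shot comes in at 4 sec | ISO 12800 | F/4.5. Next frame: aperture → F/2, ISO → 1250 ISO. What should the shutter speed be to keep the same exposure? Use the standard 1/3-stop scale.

Aperture: f/4.5 → f/4 → f/3.5 → f/3.2 → f/2.8 → f/2.5 → f/2.2 → f/2 — 2 1/3 stops larger aperture (brighter).
ISO: 12800 → 10000 → 8000 → 6400 → 5000 → 4000 → 3200 → 2500 → 2000 → 1600 → 1250 — 3 1/3 stops dropped (darker).
Net change so far: 1 stop darker. Offset with the shutter speed: 4 → 5 → 6 → 8.

8 s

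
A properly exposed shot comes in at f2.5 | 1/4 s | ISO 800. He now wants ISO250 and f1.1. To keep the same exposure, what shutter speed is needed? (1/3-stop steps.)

ISO: 800 → 640 → 500 → 400 → 320 → 250 — 1 2/3 stops lower (darker).
Aperture: f/2.5 → f/2.2 → f/2 → f/1.8 → f/1.6 → f/1.4 → f/1.2 → f/1.1 — 2 1/3 stops wider (brighter).
Net change so far: 2/3 stop brighter. Offset with the shutter speed: 1/4 → 1/5 → 1/6.

1/6s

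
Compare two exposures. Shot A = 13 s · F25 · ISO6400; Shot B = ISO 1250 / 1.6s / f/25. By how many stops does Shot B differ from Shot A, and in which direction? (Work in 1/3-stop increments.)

5 1/3 stops darker

Aperture: unchanged.
Shutter speed: 13 → 10 → 8 → 6 → 5 → 4 → 3.2 → 2.5 → 2 → 1.6 — 3 stops shorter (darker).
ISO: 6400 → 5000 → 4000 → 3200 → 2500 → 2000 → 1600 → 1250 — 2 1/3 stops dropped (darker).
Net: −3 −2 1/3 = −5 1/3 stops.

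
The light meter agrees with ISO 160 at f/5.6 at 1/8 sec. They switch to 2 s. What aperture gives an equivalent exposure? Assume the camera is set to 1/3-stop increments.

f/22

Shutter speed: 1/8 → 1/6 → 1/5 → 1/4 → 0.3 → 0.4 → 0.5 → 0.6 → 0.8 → 1 → 1.3 → 1.6 → 2 — 4 stops longer (brighter).
Need 4 stops darker from the aperture: f/5.6 → f/6.3 → f/7.1 → f/8 → f/9 → f/10 → f/11 → f/13 → f/14 → f/16 → f/18 → f/20 → f/22.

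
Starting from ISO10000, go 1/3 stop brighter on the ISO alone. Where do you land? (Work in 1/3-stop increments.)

ISO 12800

ISO: 10000 → 12800 — 1/3 stop higher (brighter).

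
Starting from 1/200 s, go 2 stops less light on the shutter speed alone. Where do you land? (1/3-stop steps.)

1/800s

Shutter speed: 1/200 → 1/250 → 1/320 → 1/400 → 1/500 → 1/640 → 1/800 — 2 stops faster (darker).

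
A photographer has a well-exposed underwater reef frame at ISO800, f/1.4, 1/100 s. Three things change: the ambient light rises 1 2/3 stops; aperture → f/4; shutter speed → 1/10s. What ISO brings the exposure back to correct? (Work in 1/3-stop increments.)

Scene light: 1 2/3 stops brighter.
Aperture: f/1.4 → f/1.6 → f/1.8 → f/2 → f/2.2 → f/2.5 → f/2.8 → f/3.2 → f/3.5 → f/4 — 3 stops narrower (darker).
Shutter speed: 1/100 → 1/80 → 1/60 → 1/50 → 1/40 → 1/30 → 1/25 → 1/20 → 1/15 → 1/13 → 1/10 — 3 1/3 stops slower (brighter).
Net so far: 2 stops brighter. ISO: 800 → 640 → 500 → 400 → 320 → 250 → 200.

ISO 200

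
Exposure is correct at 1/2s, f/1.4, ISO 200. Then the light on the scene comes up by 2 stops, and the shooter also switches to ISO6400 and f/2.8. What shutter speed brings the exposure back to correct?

Scene light: 2 stops brighter.
ISO: 200 → 400 → 800 → 1600 → 3200 → 6400 — 5 stops higher (brighter).
Aperture: f/1.4 → f/2 → f/2.8 — 2 stops narrower (darker).
Net so far: 5 stops brighter. Shutter speed: 1/2 → 1/4 → 1/8 → 1/15 → 1/30 → 1/60.

1/60s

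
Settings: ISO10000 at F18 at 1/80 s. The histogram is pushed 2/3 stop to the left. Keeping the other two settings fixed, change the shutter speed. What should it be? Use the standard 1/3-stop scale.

1/50s

Underexposed by 2/3 stop → need 2/3 stop brighter.
Shutter speed: 1/80 → 1/60 → 1/50.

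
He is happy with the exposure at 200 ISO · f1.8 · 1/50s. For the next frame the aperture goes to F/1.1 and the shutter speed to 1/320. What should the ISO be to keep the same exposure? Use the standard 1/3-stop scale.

Aperture: f/1.8 → f/1.6 → f/1.4 → f/1.2 → f/1.1 — 1 1/3 stops larger aperture (brighter).
Shutter speed: 1/50 → 1/60 → 1/80 → 1/100 → 1/125 → 1/160 → 1/200 → 1/250 → 1/320 — 2 2/3 stops shorter (darker).
Net change so far: 1 1/3 stops darker. Offset with the ISO: 200 → 250 → 320 → 400 → 500.

ISO 500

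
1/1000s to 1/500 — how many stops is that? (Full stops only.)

1/1000 → 1/500 — count the steps: 1 stop.

1 stop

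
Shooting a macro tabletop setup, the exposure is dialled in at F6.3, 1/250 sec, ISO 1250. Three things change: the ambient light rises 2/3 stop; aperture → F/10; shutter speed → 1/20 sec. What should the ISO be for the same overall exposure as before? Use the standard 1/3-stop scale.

ISO 160

Scene light: 2/3 stop brighter.
Aperture: f/6.3 → f/7.1 → f/8 → f/9 → f/10 — 1 1/3 stops smaller aperture (darker).
Shutter speed: 1/250 → 1/200 → 1/160 → 1/125 → 1/100 → 1/80 → 1/60 → 1/50 → 1/40 → 1/30 → 1/25 → 1/20 — 3 2/3 stops slower (brighter).
Net so far: 3 stops brighter. ISO: 1250 → 1000 → 800 → 640 → 500 → 400 → 320 → 250 → 200 → 160.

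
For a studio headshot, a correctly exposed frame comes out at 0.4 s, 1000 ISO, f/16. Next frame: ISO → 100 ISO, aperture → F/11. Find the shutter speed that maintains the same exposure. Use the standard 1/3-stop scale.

2 s

ISO: 1000 → 800 → 640 → 500 → 400 → 320 → 250 → 200 → 160 → 125 → 100 — 3 1/3 stops lower (darker).
Aperture: f/16 → f/14 → f/13 → f/11 — 1 stop larger aperture (brighter).
Net change so far: 2 1/3 stops darker. Offset with the shutter speed: 0.4 → 0.5 → 0.6 → 0.8 → 1 → 1.3 → 1.6 → 2.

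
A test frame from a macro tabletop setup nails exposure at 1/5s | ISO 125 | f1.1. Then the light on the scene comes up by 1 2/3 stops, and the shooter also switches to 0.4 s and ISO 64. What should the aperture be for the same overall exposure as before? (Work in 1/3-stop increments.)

Scene light: 1 2/3 stops brighter.
Shutter speed: 1/5 → 1/4 → 0.3 → 0.4 — 1 stop slower (brighter).
ISO: 125 → 100 → 80 → 64 — 1 stop lower (darker).
Net so far: 1 2/3 stops brighter. Aperture: f/1.1 → f/1.2 → f/1.4 → f/1.6 → f/1.8 → f/2.

f/2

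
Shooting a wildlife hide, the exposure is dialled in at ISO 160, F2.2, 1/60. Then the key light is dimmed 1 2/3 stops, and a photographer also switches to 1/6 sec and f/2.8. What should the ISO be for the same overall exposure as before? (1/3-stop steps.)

ISO 80

Scene light: 1 2/3 stops darker.
Shutter speed: 1/60 → 1/50 → 1/40 → 1/30 → 1/25 → 1/20 → 1/15 → 1/13 → 1/10 → 1/8 → 1/6 — 3 1/3 stops longer (brighter).
Aperture: f/2.2 → f/2.5 → f/2.8 — 2/3 stop narrower (darker).
Net so far: 1 stop brighter. ISO: 160 → 125 → 100 → 80.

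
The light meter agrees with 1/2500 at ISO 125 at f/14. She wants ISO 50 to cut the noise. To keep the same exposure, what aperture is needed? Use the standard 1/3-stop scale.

f/9

ISO: 125 → 100 → 80 → 64 → 50 — 1 1/3 stops dropped (darker).
Need 1 1/3 stops brighter from the aperture: f/14 → f/13 → f/11 → f/10 → f/9.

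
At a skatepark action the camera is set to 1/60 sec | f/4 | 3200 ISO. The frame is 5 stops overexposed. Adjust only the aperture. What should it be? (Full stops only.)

Overexposed by 5 stops → need 5 stops darker.
Aperture: f/4 → f/5.6 → f/8 → f/11 → f/16 → f/22.

f/22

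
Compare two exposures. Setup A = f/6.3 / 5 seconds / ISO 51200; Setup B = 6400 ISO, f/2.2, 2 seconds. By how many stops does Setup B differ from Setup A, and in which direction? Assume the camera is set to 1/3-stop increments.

1 1/3 stops darker

Aperture: f/6.3 → f/5.6 → f/5 → f/4.5 → f/4 → f/3.5 → f/3.2 → f/2.8 → f/2.5 → f/2.2 — 3 stops opened up (brighter).
Shutter speed: 5 → 4 → 3.2 → 2.5 → 2 — 1 1/3 stops shorter (darker).
ISO: 51200 → 40000 → 32000 → 25600 → 20000 → 16000 → 12800 → 10000 → 8000 → 6400 — 3 stops lower (darker).
Net: +3 −1 1/3 −3 = −1 1/3 stops.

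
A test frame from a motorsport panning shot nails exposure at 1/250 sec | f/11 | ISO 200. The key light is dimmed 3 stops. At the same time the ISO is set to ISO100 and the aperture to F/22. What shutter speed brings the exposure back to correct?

Scene light: 3 stops darker.
ISO: 200 → 100 — 1 stop dropped (darker).
Aperture: f/11 → f/16 → f/22 — 2 stops smaller aperture (darker).
Net so far: 6 stops darker. Shutter speed: 1/250 → 1/125 → 1/60 → 1/30 → 1/15 → 1/8 → 1/4.

1/4s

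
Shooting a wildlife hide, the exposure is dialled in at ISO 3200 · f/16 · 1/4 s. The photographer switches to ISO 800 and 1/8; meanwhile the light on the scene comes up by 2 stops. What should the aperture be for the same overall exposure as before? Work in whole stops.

Scene light: 2 stops brighter.
ISO: 3200 → 1600 → 800 — 2 stops lower (darker).
Shutter speed: 1/4 → 1/8 — 1 stop shorter (darker).
Net so far: 1 stop darker. Aperture: f/16 → f/11.

f/11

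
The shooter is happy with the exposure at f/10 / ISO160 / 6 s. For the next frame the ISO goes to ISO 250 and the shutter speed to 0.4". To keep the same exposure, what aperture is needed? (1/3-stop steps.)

ISO: 160 → 200 → 250 — 2/3 stop raised (brighter).
Shutter speed: 6 → 5 → 4 → 3.2 → 2.5 → 2 → 1.6 → 1.3 → 1 → 0.8 → 0.6 → 0.5 → 0.4 — 4 stops shorter (darker).
Net change so far: 3 1/3 stops darker. Offset with the aperture: f/10 → f/9 → f/8 → f/7.1 → f/6.3 → f/5.6 → f/5 → f/4.5 → f/4 → f/3.5 → f/3.2.

f/3.2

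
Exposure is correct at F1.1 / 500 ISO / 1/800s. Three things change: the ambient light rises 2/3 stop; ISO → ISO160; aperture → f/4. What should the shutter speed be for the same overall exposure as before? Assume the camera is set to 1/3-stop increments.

1/30s

Scene light: 2/3 stop brighter.
ISO: 500 → 400 → 320 → 250 → 200 → 160 — 1 2/3 stops dropped (darker).
Aperture: f/1.1 → f/1.2 → f/1.4 → f/1.6 → f/1.8 → f/2 → f/2.2 → f/2.5 → f/2.8 → f/3.2 → f/3.5 → f/4 — 3 2/3 stops narrower (darker).
Net so far: 4 2/3 stops darker. Shutter speed: 1/800 → 1/640 → 1/500 → 1/400 → 1/320 → 1/250 → 1/200 → 1/160 → 1/125 → 1/100 → 1/80 → 1/60 → 1/50 → 1/40 → 1/30.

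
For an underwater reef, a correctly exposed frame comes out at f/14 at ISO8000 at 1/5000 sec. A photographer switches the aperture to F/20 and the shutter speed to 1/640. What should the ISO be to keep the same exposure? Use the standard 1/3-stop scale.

Aperture: f/14 → f/16 → f/18 → f/20 — 1 stop narrower (darker).
Shutter speed: 1/5000 → 1/4000 → 1/3200 → 1/2500 → 1/2000 → 1/1600 → 1/1250 → 1/1000 → 1/800 → 1/640 — 3 stops slower (brighter).
Net change so far: 2 stops brighter. Offset with the ISO: 8000 → 6400 → 5000 → 4000 → 3200 → 2500 → 2000.

ISO 2000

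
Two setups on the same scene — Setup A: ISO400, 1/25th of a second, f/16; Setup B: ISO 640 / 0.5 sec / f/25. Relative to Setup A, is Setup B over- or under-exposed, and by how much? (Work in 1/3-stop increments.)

Aperture: f/16 → f/18 → f/20 → f/22 → f/25 — 1 1/3 stops smaller aperture (darker).
Shutter speed: 1/25 → 1/20 → 1/15 → 1/13 → 1/10 → 1/8 → 1/6 → 1/5 → 1/4 → 0.3 → 0.4 → 0.5 — 3 2/3 stops slower (brighter).
ISO: 400 → 500 → 640 — 2/3 stop higher (brighter).
Net: −1 1/3 +3 2/3 +2/3 = +3 stops.

3 stops brighter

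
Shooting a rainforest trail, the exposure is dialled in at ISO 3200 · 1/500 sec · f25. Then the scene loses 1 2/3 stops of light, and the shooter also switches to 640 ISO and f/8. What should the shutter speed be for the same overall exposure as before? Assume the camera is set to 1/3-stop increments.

1/320s

Scene light: 1 2/3 stops darker.
ISO: 3200 → 2500 → 2000 → 1600 → 1250 → 1000 → 800 → 640 — 2 1/3 stops lower (darker).
Aperture: f/25 → f/22 → f/20 → f/18 → f/16 → f/14 → f/13 → f/11 → f/10 → f/9 → f/8 — 3 1/3 stops larger aperture (brighter).
Net so far: 2/3 stop darker. Shutter speed: 1/500 → 1/400 → 1/320.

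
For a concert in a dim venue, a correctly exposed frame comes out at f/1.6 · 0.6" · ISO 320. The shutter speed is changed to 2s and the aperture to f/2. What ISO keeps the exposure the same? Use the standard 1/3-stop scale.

Shutter speed: 0.6 → 0.8 → 1 → 1.3 → 1.6 → 2 — 1 2/3 stops longer (brighter).
Aperture: f/1.6 → f/1.8 → f/2 — 2/3 stop narrower (darker).
Net change so far: 1 stop brighter. Offset with the ISO: 320 → 250 → 200 → 160.

ISO 160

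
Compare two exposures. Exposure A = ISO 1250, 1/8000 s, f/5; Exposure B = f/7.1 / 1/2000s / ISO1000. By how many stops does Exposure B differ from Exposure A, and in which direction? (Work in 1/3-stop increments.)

2/3 stop brighter

Aperture: f/5 → f/5.6 → f/6.3 → f/7.1 — 1 stop smaller aperture (darker).
Shutter speed: 1/8000 → 1/6400 → 1/5000 → 1/4000 → 1/3200 → 1/2500 → 1/2000 — 2 stops slower (brighter).
ISO: 1250 → 1000 — 1/3 stop dropped (darker).
Net: −1 +2 −1/3 = +2/3 stops.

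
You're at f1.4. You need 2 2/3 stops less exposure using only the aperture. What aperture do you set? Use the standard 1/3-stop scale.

f/3.5

Aperture: f/1.4 → f/1.6 → f/1.8 → f/2 → f/2.2 → f/2.5 → f/2.8 → f/3.2 → f/3.5 — 2 2/3 stops smaller aperture (darker).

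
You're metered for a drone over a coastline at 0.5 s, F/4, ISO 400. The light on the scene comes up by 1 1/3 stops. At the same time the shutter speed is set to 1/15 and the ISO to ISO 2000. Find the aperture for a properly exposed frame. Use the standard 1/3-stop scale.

f/5

Scene light: 1 1/3 stops brighter.
Shutter speed: 0.5 → 0.4 → 0.3 → 1/4 → 1/5 → 1/6 → 1/8 → 1/10 → 1/13 → 1/15 — 3 stops shorter (darker).
ISO: 400 → 500 → 640 → 800 → 1000 → 1250 → 1600 → 2000 — 2 1/3 stops higher (brighter).
Net so far: 2/3 stop brighter. Aperture: f/4 → f/4.5 → f/5.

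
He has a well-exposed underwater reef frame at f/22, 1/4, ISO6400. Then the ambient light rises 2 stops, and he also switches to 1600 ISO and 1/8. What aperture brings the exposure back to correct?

f/16

Scene light: 2 stops brighter.
ISO: 6400 → 3200 → 1600 — 2 stops lower (darker).
Shutter speed: 1/4 → 1/8 — 1 stop shorter (darker).
Net so far: 1 stop darker. Aperture: f/22 → f/16.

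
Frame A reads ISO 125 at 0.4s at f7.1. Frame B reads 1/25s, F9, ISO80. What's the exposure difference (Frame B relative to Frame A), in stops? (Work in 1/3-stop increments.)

4 2/3 stops darker

Aperture: f/7.1 → f/8 → f/9 — 2/3 stop narrower (darker).
Shutter speed: 0.4 → 0.3 → 1/4 → 1/5 → 1/6 → 1/8 → 1/10 → 1/13 → 1/15 → 1/20 → 1/25 — 3 1/3 stops faster (darker).
ISO: 125 → 100 → 80 — 2/3 stop dropped (darker).
Net: −2/3 −3 1/3 −2/3 = −4 2/3 stops.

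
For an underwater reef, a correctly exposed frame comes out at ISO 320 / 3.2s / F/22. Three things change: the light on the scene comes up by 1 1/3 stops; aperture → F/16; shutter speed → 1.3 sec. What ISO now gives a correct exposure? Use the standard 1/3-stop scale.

Scene light: 1 1/3 stops brighter.
Aperture: f/22 → f/20 → f/18 → f/16 — 1 stop larger aperture (brighter).
Shutter speed: 3.2 → 2.5 → 2 → 1.6 → 1.3 — 1 1/3 stops shorter (darker).
Net so far: 1 stop brighter. ISO: 320 → 250 → 200 → 160.

ISO 160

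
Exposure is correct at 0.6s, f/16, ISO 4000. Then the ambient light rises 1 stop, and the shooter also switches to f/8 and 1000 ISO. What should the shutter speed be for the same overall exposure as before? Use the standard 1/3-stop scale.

Scene light: 1 stop brighter.
Aperture: f/16 → f/14 → f/13 → f/11 → f/10 → f/9 → f/8 — 2 stops wider (brighter).
ISO: 4000 → 3200 → 2500 → 2000 → 1600 → 1250 → 1000 — 2 stops dropped (darker).
Net so far: 1 stop brighter. Shutter speed: 0.6 → 0.5 → 0.4 → 0.3.

0.3 s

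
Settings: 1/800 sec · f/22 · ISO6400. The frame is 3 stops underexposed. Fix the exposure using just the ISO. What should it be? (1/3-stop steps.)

ISO 51200

Underexposed by 3 stops → need 3 stops brighter.
ISO: 6400 → 8000 → 10000 → 12800 → 16000 → 20000 → 25600 → 32000 → 40000 → 51200.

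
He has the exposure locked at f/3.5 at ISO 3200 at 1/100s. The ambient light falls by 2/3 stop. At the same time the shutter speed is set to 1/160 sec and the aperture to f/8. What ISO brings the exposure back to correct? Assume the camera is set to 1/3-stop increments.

ISO 40000

Scene light: 2/3 stop darker.
Shutter speed: 1/100 → 1/125 → 1/160 — 2/3 stop faster (darker).
Aperture: f/3.5 → f/4 → f/4.5 → f/5 → f/5.6 → f/6.3 → f/7.1 → f/8 — 2 1/3 stops smaller aperture (darker).
Net so far: 3 2/3 stops darker. ISO: 3200 → 4000 → 5000 → 6400 → 8000 → 10000 → 12800 → 16000 → 20000 → 25600 → 32000 → 40000.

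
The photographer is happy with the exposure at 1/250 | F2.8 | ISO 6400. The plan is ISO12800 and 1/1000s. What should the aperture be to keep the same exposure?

ISO: 6400 → 12800 — 1 stop higher (brighter).
Shutter speed: 1/250 → 1/500 → 1/1000 — 2 stops shorter (darker).
Net change so far: 1 stop darker. Offset with the aperture: f/2.8 → f/2.

f/2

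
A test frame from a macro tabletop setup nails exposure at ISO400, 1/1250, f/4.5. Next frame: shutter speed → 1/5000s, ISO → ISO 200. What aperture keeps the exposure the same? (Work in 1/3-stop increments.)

Shutter speed: 1/1250 → 1/1600 → 1/2000 → 1/2500 → 1/3200 → 1/4000 → 1/5000 — 2 stops faster (darker).
ISO: 400 → 320 → 250 → 200 — 1 stop dropped (darker).
Net change so far: 3 stops darker. Offset with the aperture: f/4.5 → f/4 → f/3.5 → f/3.2 → f/2.8 → f/2.5 → f/2.2 → f/2 → f/1.8 → f/1.6.

f/1.6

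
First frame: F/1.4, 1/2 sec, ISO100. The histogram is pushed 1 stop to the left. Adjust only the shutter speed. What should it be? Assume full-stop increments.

1 s

Underexposed by 1 stop → need 1 stop brighter.
Shutter speed: 1/2 → 1.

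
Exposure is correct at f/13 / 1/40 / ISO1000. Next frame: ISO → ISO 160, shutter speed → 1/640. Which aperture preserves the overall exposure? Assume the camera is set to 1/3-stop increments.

f/1.2

ISO: 1000 → 800 → 640 → 500 → 400 → 320 → 250 → 200 → 160 — 2 2/3 stops lower (darker).
Shutter speed: 1/40 → 1/50 → 1/60 → 1/80 → 1/100 → 1/125 → 1/160 → 1/200 → 1/250 → 1/320 → 1/400 → 1/500 → 1/640 — 4 stops shorter (darker).
Net change so far: 6 2/3 stops darker. Offset with the aperture: f/13 → f/11 → f/10 → f/9 → f/8 → f/7.1 → f/6.3 → f/5.6 → f/5 → f/4.5 → f/4 → f/3.5 → f/3.2 → f/2.8 → f/2.5 → f/2.2 → f/2 → f/1.8 → f/1.6 → f/1.4 → f/1.2.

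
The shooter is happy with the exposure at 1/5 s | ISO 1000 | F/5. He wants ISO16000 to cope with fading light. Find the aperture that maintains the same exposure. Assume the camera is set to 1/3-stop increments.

f/20

ISO: 1000 → 1250 → 1600 → 2000 → 2500 → 3200 → 4000 → 5000 → 6400 → 8000 → 10000 → 12800 → 16000 — 4 stops raised (brighter).
Need 4 stops darker from the aperture: f/5 → f/5.6 → f/6.3 → f/7.1 → f/8 → f/9 → f/10 → f/11 → f/13 → f/14 → f/16 → f/18 → f/20.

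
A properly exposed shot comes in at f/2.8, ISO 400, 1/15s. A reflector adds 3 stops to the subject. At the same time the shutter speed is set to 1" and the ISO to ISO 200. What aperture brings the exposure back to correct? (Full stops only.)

f/22

Scene light: 3 stops brighter.
Shutter speed: 1/15 → 1/8 → 1/4 → 1/2 → 1 — 4 stops slower (brighter).
ISO: 400 → 200 — 1 stop lower (darker).
Net so far: 6 stops brighter. Aperture: f/2.8 → f/4 → f/5.6 → f/8 → f/11 → f/16 → f/22.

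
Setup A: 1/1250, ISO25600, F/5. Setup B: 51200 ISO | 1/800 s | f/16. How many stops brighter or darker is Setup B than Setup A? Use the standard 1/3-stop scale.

Aperture: f/5 → f/5.6 → f/6.3 → f/7.1 → f/8 → f/9 → f/10 → f/11 → f/13 → f/14 → f/16 — 3 1/3 stops narrower (darker).
Shutter speed: 1/1250 → 1/1000 → 1/800 — 2/3 stop slower (brighter).
ISO: 25600 → 32000 → 40000 → 51200 — 1 stop raised (brighter).
Net: −3 1/3 +2/3 +1 = −1 2/3 stops.

1 2/3 stops darker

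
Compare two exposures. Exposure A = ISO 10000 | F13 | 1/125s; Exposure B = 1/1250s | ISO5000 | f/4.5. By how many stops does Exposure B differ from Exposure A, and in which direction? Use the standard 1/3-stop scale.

Aperture: f/13 → f/11 → f/10 → f/9 → f/8 → f/7.1 → f/6.3 → f/5.6 → f/5 → f/4.5 — 3 stops opened up (brighter).
Shutter speed: 1/125 → 1/160 → 1/200 → 1/250 → 1/320 → 1/400 → 1/500 → 1/640 → 1/800 → 1/1000 → 1/1250 — 3 1/3 stops shorter (darker).
ISO: 10000 → 8000 → 6400 → 5000 — 1 stop dropped (darker).
Net: +3 −3 1/3 −1 = −1 1/3 stops.

1 1/3 stops darker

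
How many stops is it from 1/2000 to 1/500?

2 stops

1/2000 → 1/1000 → 1/500 — count the steps: 2 stops.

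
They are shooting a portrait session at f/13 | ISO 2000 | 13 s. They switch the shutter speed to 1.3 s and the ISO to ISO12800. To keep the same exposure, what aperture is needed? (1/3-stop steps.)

Shutter speed: 13 → 10 → 8 → 6 → 5 → 4 → 3.2 → 2.5 → 2 → 1.6 → 1.3 — 3 1/3 stops shorter (darker).
ISO: 2000 → 2500 → 3200 → 4000 → 5000 → 6400 → 8000 → 10000 → 12800 — 2 2/3 stops higher (brighter).
Net change so far: 2/3 stop darker. Offset with the aperture: f/13 → f/11 → f/10.

f/10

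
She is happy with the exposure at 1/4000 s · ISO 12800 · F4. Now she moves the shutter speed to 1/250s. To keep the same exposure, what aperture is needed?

Shutter speed: 1/4000 → 1/2000 → 1/1000 → 1/500 → 1/250 — 4 stops slower (brighter).
Need 4 stops darker from the aperture: f/4 → f/5.6 → f/8 → f/11 → f/16.

f/16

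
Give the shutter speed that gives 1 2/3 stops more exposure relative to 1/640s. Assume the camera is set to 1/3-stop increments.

Shutter speed: 1/640 → 1/500 → 1/400 → 1/320 → 1/250 → 1/200 — 1 2/3 stops slower (brighter).

1/200s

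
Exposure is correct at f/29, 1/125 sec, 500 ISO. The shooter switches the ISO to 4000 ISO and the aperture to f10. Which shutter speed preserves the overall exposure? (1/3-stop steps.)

1/8000s

ISO: 500 → 640 → 800 → 1000 → 1250 → 1600 → 2000 → 2500 → 3200 → 4000 — 3 stops higher (brighter).
Aperture: f/29 → f/25 → f/22 → f/20 → f/18 → f/16 → f/14 → f/13 → f/11 → f/10 — 3 stops larger aperture (brighter).
Net change so far: 6 stops brighter. Offset with the shutter speed: 1/125 → 1/160 → 1/200 → 1/250 → 1/320 → 1/400 → 1/500 → 1/640 → 1/800 → 1/1000 → 1/1250 → 1/1600 → 1/2000 → 1/2500 → 1/3200 → 1/4000 → 1/5000 → 1/6400 → 1/8000.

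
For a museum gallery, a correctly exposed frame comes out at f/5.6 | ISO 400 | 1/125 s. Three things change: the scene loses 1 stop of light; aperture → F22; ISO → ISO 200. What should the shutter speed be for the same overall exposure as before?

1/2s

Scene light: 1 stop darker.
Aperture: f/5.6 → f/8 → f/11 → f/16 → f/22 — 4 stops narrower (darker).
ISO: 400 → 200 — 1 stop dropped (darker).
Net so far: 6 stops darker. Shutter speed: 1/125 → 1/60 → 1/30 → 1/15 → 1/8 → 1/4 → 1/2.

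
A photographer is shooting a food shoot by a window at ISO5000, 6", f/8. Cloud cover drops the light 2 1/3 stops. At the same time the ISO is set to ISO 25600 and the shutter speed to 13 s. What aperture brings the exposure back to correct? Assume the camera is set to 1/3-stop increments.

Scene light: 2 1/3 stops darker.
ISO: 5000 → 6400 → 8000 → 10000 → 12800 → 16000 → 20000 → 25600 — 2 1/3 stops higher (brighter).
Shutter speed: 6 → 8 → 10 → 13 — 1 stop slower (brighter).
Net so far: 1 stop brighter. Aperture: f/8 → f/9 → f/10 → f/11.

f/11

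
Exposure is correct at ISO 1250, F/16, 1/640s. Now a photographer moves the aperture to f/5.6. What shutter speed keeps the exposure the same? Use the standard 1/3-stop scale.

Aperture: f/16 → f/14 → f/13 → f/11 → f/10 → f/9 → f/8 → f/7.1 → f/6.3 → f/5.6 — 3 stops larger aperture (brighter).
Need 3 stops darker from the shutter speed: 1/640 → 1/800 → 1/1000 → 1/1250 → 1/1600 → 1/2000 → 1/2500 → 1/3200 → 1/4000 → 1/5000.

1/5000s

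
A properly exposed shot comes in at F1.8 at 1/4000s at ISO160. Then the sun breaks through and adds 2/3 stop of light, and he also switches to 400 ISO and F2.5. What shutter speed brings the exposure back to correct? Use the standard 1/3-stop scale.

Scene light: 2/3 stop brighter.
ISO: 160 → 200 → 250 → 320 → 400 — 1 1/3 stops raised (brighter).
Aperture: f/1.8 → f/2 → f/2.2 → f/2.5 — 1 stop smaller aperture (darker).
Net so far: 1 stop brighter. Shutter speed: 1/4000 → 1/5000 → 1/6400 → 1/8000.

1/8000s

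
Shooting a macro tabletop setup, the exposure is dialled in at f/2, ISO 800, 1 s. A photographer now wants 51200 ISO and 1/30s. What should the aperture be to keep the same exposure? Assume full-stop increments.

ISO: 800 → 1600 → 3200 → 6400 → 12800 → 25600 → 51200 — 6 stops higher (brighter).
Shutter speed: 1 → 1/2 → 1/4 → 1/8 → 1/15 → 1/30 — 5 stops shorter (darker).
Net change so far: 1 stop brighter. Offset with the aperture: f/2 → f/2.8.

f/2.8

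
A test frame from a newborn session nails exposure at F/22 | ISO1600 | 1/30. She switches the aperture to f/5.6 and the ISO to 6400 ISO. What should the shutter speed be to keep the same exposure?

1/2000s

Aperture: f/22 → f/16 → f/11 → f/8 → f/5.6 — 4 stops wider (brighter).
ISO: 1600 → 3200 → 6400 — 2 stops higher (brighter).
Net change so far: 6 stops brighter. Offset with the shutter speed: 1/30 → 1/60 → 1/125 → 1/250 → 1/500 → 1/1000 → 1/2000.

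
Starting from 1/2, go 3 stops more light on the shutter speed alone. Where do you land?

Shutter speed: 1/2 → 1 → 2 → 4 — 3 stops longer (brighter).

4 s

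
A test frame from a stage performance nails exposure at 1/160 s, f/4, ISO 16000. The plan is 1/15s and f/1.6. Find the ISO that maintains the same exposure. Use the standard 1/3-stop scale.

ISO 250

Shutter speed: 1/160 → 1/125 → 1/100 → 1/80 → 1/60 → 1/50 → 1/40 → 1/30 → 1/25 → 1/20 → 1/15 — 3 1/3 stops longer (brighter).
Aperture: f/4 → f/3.5 → f/3.2 → f/2.8 → f/2.5 → f/2.2 → f/2 → f/1.8 → f/1.6 — 2 2/3 stops opened up (brighter).
Net change so far: 6 stops brighter. Offset with the ISO: 16000 → 12800 → 10000 → 8000 → 6400 → 5000 → 4000 → 3200 → 2500 → 2000 → 1600 → 1250 → 1000 → 800 → 640 → 500 → 400 → 320 → 250.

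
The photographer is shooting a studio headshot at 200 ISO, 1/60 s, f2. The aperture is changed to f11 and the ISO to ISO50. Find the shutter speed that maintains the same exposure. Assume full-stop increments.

Aperture: f/2 → f/2.8 → f/4 → f/5.6 → f/8 → f/11 — 5 stops narrower (darker).
ISO: 200 → 100 → 50 — 2 stops dropped (darker).
Net change so far: 7 stops darker. Offset with the shutter speed: 1/60 → 1/30 → 1/15 → 1/8 → 1/4 → 1/2 → 1 → 2.

2 s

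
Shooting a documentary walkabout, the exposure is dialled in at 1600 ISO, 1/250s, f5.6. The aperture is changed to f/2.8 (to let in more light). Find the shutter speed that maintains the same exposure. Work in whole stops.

Aperture: f/5.6 → f/4 → f/2.8 — 2 stops wider (brighter).
Need 2 stops darker from the shutter speed: 1/250 → 1/500 → 1/1000.

1/1000s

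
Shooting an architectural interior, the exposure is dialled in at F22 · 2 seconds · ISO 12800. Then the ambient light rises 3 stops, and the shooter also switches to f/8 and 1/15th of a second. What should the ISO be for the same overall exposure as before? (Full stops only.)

Scene light: 3 stops brighter.
Aperture: f/22 → f/16 → f/11 → f/8 — 3 stops opened up (brighter).
Shutter speed: 2 → 1 → 1/2 → 1/4 → 1/8 → 1/15 — 5 stops faster (darker).
Net so far: 1 stop brighter. ISO: 12800 → 6400.

ISO 6400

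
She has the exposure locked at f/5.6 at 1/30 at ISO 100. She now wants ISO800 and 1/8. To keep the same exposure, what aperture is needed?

f/32

ISO: 100 → 200 → 400 → 800 — 3 stops higher (brighter).
Shutter speed: 1/30 → 1/15 → 1/8 — 2 stops slower (brighter).
Net change so far: 5 stops brighter. Offset with the aperture: f/5.6 → f/8 → f/11 → f/16 → f/22 → f/32.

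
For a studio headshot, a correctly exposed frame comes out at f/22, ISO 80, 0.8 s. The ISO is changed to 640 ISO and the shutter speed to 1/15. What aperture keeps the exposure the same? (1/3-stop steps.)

f/18

ISO: 80 → 100 → 125 → 160 → 200 → 250 → 320 → 400 → 500 → 640 — 3 stops higher (brighter).
Shutter speed: 0.8 → 0.6 → 0.5 → 0.4 → 0.3 → 1/4 → 1/5 → 1/6 → 1/8 → 1/10 → 1/13 → 1/15 — 3 2/3 stops shorter (darker).
Net change so far: 2/3 stop darker. Offset with the aperture: f/22 → f/20 → f/18.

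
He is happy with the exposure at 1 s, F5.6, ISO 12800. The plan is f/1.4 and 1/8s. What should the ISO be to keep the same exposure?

ISO 6400

Aperture: f/5.6 → f/4 → f/2.8 → f/2 → f/1.4 — 4 stops wider (brighter).
Shutter speed: 1 → 1/2 → 1/4 → 1/8 — 3 stops shorter (darker).
Net change so far: 1 stop brighter. Offset with the ISO: 12800 → 6400.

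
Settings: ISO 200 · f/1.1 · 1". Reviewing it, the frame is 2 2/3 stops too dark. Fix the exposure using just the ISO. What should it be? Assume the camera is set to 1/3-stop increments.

Underexposed by 2 2/3 stops → need 2 2/3 stops brighter.
ISO: 200 → 250 → 320 → 400 → 500 → 640 → 800 → 1000 → 1250.

ISO 1250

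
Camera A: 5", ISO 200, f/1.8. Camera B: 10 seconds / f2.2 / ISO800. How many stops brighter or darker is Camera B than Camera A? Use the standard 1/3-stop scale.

Aperture: f/1.8 → f/2 → f/2.2 — 2/3 stop smaller aperture (darker).
Shutter speed: 5 → 6 → 8 → 10 — 1 stop longer (brighter).
ISO: 200 → 250 → 320 → 400 → 500 → 640 → 800 — 2 stops higher (brighter).
Net: −2/3 +1 +2 = +2 1/3 stops.

2 1/3 stops brighter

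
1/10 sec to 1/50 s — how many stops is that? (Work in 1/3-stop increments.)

2 1/3 stops

1/10 → 1/13 → 1/15 → 1/20 → 1/25 → 1/30 → 1/40 → 1/50 — count the steps: 7 third-stops = 2 1/3 stops.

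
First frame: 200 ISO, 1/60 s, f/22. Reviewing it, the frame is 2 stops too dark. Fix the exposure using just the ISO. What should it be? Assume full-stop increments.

Underexposed by 2 stops → need 2 stops brighter.
ISO: 200 → 400 → 800.

ISO 800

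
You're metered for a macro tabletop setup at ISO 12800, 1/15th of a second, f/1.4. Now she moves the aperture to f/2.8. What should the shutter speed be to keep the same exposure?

Aperture: f/1.4 → f/2 → f/2.8 — 2 stops stopped down (darker).
Need 2 stops brighter from the shutter speed: 1/15 → 1/8 → 1/4.

1/4s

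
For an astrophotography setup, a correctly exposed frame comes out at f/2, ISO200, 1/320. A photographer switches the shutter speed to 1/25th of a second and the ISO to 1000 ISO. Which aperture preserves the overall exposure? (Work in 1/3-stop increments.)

Shutter speed: 1/320 → 1/250 → 1/200 → 1/160 → 1/125 → 1/100 → 1/80 → 1/60 → 1/50 → 1/40 → 1/30 → 1/25 — 3 2/3 stops slower (brighter).
ISO: 200 → 250 → 320 → 400 → 500 → 640 → 800 → 1000 — 2 1/3 stops raised (brighter).
Net change so far: 6 stops brighter. Offset with the aperture: f/2 → f/2.2 → f/2.5 → f/2.8 → f/3.2 → f/3.5 → f/4 → f/4.5 → f/5 → f/5.6 → f/6.3 → f/7.1 → f/8 → f/9 → f/10 → f/11 → f/13 → f/14 → f/16.

f/16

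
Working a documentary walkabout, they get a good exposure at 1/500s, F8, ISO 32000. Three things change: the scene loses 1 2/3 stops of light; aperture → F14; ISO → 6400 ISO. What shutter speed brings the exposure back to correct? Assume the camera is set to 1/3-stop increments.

Scene light: 1 2/3 stops darker.
Aperture: f/8 → f/9 → f/10 → f/11 → f/13 → f/14 — 1 2/3 stops stopped down (darker).
ISO: 32000 → 25600 → 20000 → 16000 → 12800 → 10000 → 8000 → 6400 — 2 1/3 stops dropped (darker).
Net so far: 5 2/3 stops darker. Shutter speed: 1/500 → 1/400 → 1/320 → 1/250 → 1/200 → 1/160 → 1/125 → 1/100 → 1/80 → 1/60 → 1/50 → 1/40 → 1/30 → 1/25 → 1/20 → 1/15 → 1/13 → 1/10.

1/10s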